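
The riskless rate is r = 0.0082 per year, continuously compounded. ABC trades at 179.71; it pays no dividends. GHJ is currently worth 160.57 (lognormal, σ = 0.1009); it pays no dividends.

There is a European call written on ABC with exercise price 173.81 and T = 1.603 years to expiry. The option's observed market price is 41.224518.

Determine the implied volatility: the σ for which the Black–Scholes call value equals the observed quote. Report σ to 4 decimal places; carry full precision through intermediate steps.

sigma = 0.4221

At σ = 0.4221 the Black–Scholes value reproduces the quote:
σ√T = 0.4221·√1.603 = 0.534419
d₁ = (ln(S/K) + (r+σ²/2)T) / (σ√T) = (ln(179.71/173.81) + (0.0082+0.4221²/2)·1.603) / 0.534419 = (0.033382 + 0.155947) / 0.534419 = 0.354269
d₂ = d₁ − σ√T = 0.354269 − 0.534419 = -0.180150
e^{−rT} = 0.986941
N(d₁) = 0.638431,  N(d₂) = 0.428517
V = S·N(d₁) − K·e^{−rT}·N(d₂) = 114.732510 − 73.507992 = 41.224518 (the quoted price), and the Black–Scholes price is strictly increasing in σ, so σ is unique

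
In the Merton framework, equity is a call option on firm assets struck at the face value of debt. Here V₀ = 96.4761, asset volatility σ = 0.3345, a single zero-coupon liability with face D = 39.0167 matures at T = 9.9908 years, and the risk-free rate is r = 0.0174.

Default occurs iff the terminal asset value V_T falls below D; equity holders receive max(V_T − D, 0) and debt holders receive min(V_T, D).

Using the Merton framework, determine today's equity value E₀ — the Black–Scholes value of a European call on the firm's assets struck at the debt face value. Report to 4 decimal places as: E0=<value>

Apply the equity-as-call identities (strike 39.0167, horizon 9.9908 years):
d₁ = [ln(V₀/D) + (r + σ²/2)T] / (σ√T)
   = [ln(96.4761/39.0167) + (0.0174 + 0.5·0.3345²)·9.9908] / (0.3345·√9.9908)
   = [0.905306 + 0.732776] / 1.057295 = 1.549314
d₂ = d₁ − σ√T = 1.549314 − 1.057295 = 0.492019
N(d₁) = 0.939347,  N(d₂) = 0.688647,  e^(−rT) = 0.840431
E₀ = V₀·N(d₁) − D·e^(−rT)·N(d₂)
   = 96.4761·0.939347 − 39.0167·0.840431·0.688647 = 68.043196

E0=68.0432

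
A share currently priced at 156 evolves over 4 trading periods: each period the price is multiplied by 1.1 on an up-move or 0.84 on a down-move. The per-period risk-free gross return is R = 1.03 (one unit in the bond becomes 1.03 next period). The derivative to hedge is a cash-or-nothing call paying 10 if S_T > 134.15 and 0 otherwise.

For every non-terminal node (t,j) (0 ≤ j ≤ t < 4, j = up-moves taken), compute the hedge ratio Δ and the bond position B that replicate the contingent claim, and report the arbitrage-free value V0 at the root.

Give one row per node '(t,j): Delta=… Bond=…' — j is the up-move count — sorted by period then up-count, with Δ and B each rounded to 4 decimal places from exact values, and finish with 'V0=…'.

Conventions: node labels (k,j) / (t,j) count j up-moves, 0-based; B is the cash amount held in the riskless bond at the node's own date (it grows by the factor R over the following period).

Arbitrage-free pricing uses the up-move probability p* = (R−d)/(u−d) = 0.7308, discounting each step at R = 1.03.
Terminal payoffs: V(4,0)=0.0000, V(4,1)=0.0000, V(4,2)=0.0000, V(4,3)=10.0000, V(4,4)=10.0000
(3,0): S=92.4618. Δ = (V_up−V_dn)/(S_up−S_dn) = (0.0000−0.0000)/(101.7080−77.6679) = 0.0000. V = [p*·0.0000 + (1−p*)·0.0000]/1.03 = 0.0000. B = V − Δ·S = 0.0000.
(3,1): S=121.0810. Δ = (V_up−V_dn)/(S_up−S_dn) = (0.0000−0.0000)/(133.1891−101.7080) = 0.0000. V = [p*·0.0000 + (1−p*)·0.0000]/1.03 = 0.0000. B = V − Δ·S = 0.0000.
(3,2): S=158.5584. Δ = (V_up−V_dn)/(S_up−S_dn) = (10.0000−0.0000)/(174.4142−133.1891) = 0.2426. V = [p*·10.0000 + (1−p*)·0.0000]/1.03 = 7.0948. B = V − Δ·S = -31.3667.
(3,3): S=207.6360. Δ = (V_up−V_dn)/(S_up−S_dn) = (10.0000−10.0000)/(228.3996−174.4142) = 0.0000. V = [p*·10.0000 + (1−p*)·10.0000]/1.03 = 9.7087. B = V − Δ·S = 9.7087.
(2,0): S=110.0736. Δ = (V_up−V_dn)/(S_up−S_dn) = (0.0000−0.0000)/(121.0810−92.4618) = 0.0000. V = [p*·0.0000 + (1−p*)·0.0000]/1.03 = 0.0000. B = V − Δ·S = 0.0000.
(2,1): S=144.1440. Δ = (V_up−V_dn)/(S_up−S_dn) = (7.0948−0.0000)/(158.5584−121.0810) = 0.1893. V = [p*·7.0948 + (1−p*)·0.0000]/1.03 = 5.0337. B = V − Δ·S = -22.2542.
(2,2): S=188.7600. Δ = (V_up−V_dn)/(S_up−S_dn) = (9.7087−7.0948)/(207.6360−158.5584) = 0.0533. V = [p*·9.7087 + (1−p*)·7.0948]/1.03 = 8.7427. B = V − Δ·S = -1.3107.
(1,0): S=131.0400. Δ = (V_up−V_dn)/(S_up−S_dn) = (5.0337−0.0000)/(144.1440−110.0736) = 0.1477. V = [p*·5.0337 + (1−p*)·0.0000]/1.03 = 3.5713. B = V − Δ·S = -15.7890.
(1,1): S=171.6000. Δ = (V_up−V_dn)/(S_up−S_dn) = (8.7427−5.0337)/(188.7600−144.1440) = 0.0831. V = [p*·8.7427 + (1−p*)·5.0337]/1.03 = 7.5186. B = V − Δ·S = -6.7469.
(0,0): S=156.0000. Δ = (V_up−V_dn)/(S_up−S_dn) = (7.5186−3.5713)/(171.6000−131.0400) = 0.0973. V = [p*·7.5186 + (1−p*)·3.5713]/1.03 = 6.2678. B = V − Δ·S = -8.9139.
Sanity check at the root: Δ(0,0)·S0 + B(0,0) reproduces V0 = 6.2678.

(0,0): Delta=0.0973 Bond=-8.9139
(1,0): Delta=0.1477 Bond=-15.7890
(1,1): Delta=0.0831 Bond=-6.7469
(2,0): Delta=0.0000 Bond=0.0000
(2,1): Delta=0.1893 Bond=-22.2542
(2,2): Delta=0.0533 Bond=-1.3107
(3,0): Delta=0.0000 Bond=0.0000
(3,1): Delta=0.0000 Bond=0.0000
(3,2): Delta=0.2426 Bond=-31.3667
(3,3): Delta=0.0000 Bond=9.7087
V0=6.2678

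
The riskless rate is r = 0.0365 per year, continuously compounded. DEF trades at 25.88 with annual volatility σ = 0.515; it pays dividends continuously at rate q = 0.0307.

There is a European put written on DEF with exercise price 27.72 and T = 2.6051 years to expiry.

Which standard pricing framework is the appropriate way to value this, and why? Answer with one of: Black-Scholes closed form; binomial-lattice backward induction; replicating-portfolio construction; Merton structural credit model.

Key observation: with DEF following a GBM at constant σ and r, the European put struck at 27.72 prices in closed form — nothing here needs a stepwise model or a balance sheet.

framework: Black-Scholes closed form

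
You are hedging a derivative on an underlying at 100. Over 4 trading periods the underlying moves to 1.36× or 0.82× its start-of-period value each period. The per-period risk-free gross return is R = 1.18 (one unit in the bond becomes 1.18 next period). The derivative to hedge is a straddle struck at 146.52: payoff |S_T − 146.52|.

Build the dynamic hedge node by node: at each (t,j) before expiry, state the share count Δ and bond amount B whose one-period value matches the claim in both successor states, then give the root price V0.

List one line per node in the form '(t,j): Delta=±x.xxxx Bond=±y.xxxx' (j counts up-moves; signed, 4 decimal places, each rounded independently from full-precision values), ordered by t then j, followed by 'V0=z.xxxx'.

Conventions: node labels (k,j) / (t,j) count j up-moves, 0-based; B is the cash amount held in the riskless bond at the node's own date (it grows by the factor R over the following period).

The replicating-portfolio and risk-neutral prices coincide; use p* = (1.18−0.82)/(1.36−0.82) = 0.6667 for the latter.
Terminal payoffs: V(4,0)=101.3078, V(4,1)=71.5340, V(4,2)=22.1529, V(4,3)=59.7474, V(4,4)=195.5820
(3,0): S=55.1368. Δ = (V_up−V_dn)/(S_up−S_dn) = (71.5340−101.3078)/(74.9860−45.2122) = -1.0000. V = [p*·71.5340 + (1−p*)·101.3078]/1.18 = 69.0327. B = V − Δ·S = 124.1695.
(3,1): S=91.4464. Δ = (V_up−V_dn)/(S_up−S_dn) = (22.1529−71.5340)/(124.3671−74.9860) = -1.0000. V = [p*·22.1529 + (1−p*)·71.5340]/1.18 = 32.7231. B = V − Δ·S = 124.1695.
(3,2): S=151.6672. Δ = (V_up−V_dn)/(S_up−S_dn) = (59.7474−22.1529)/(206.2674−124.3671) = 0.4590. V = [p*·59.7474 + (1−p*)·22.1529]/1.18 = 40.0135. B = V − Δ·S = -29.6060.
(3,3): S=251.5456. Δ = (V_up−V_dn)/(S_up−S_dn) = (195.5820−59.7474)/(342.1020−206.2674) = 1.0000. V = [p*·195.5820 + (1−p*)·59.7474]/1.18 = 127.3761. B = V − Δ·S = -124.1695.
(2,0): S=67.2400. Δ = (V_up−V_dn)/(S_up−S_dn) = (32.7231−69.0327)/(91.4464−55.1368) = -1.0000. V = [p*·32.7231 + (1−p*)·69.0327]/1.18 = 37.9884. B = V − Δ·S = 105.2284.
(2,1): S=111.5200. Δ = (V_up−V_dn)/(S_up−S_dn) = (40.0135−32.7231)/(151.6672−91.4464) = 0.1211. V = [p*·40.0135 + (1−p*)·32.7231]/1.18 = 31.8503. B = V − Δ·S = 18.3496.
(2,2): S=184.9600. Δ = (V_up−V_dn)/(S_up−S_dn) = (127.3761−40.0135)/(251.5456−151.6672) = 0.8747. V = [p*·127.3761 + (1−p*)·40.0135]/1.18 = 83.2671. B = V − Δ·S = -78.5155.
(1,0): S=82.0000. Δ = (V_up−V_dn)/(S_up−S_dn) = (31.8503−37.9884)/(111.5200−67.2400) = -0.1386. V = [p*·31.8503 + (1−p*)·37.9884]/1.18 = 28.7257. B = V − Δ·S = 40.0925.
(1,1): S=136.0000. Δ = (V_up−V_dn)/(S_up−S_dn) = (83.2671−31.8503)/(184.9600−111.5200) = 0.7001. V = [p*·83.2671 + (1−p*)·31.8503]/1.18 = 56.0408. B = V − Δ·S = -39.1756.
(0,0): S=100.0000. Δ = (V_up−V_dn)/(S_up−S_dn) = (56.0408−28.7257)/(136.0000−82.0000) = 0.5058. V = [p*·56.0408 + (1−p*)·28.7257]/1.18 = 39.7761. B = V − Δ·S = -10.8075.
As a check, the time-0 holding Δ(0,0)·S0 + B(0,0) comes to 39.7761 — exactly V0.

(0,0): Delta=0.5058 Bond=-10.8075
(1,0): Delta=-0.1386 Bond=40.0925
(1,1): Delta=0.7001 Bond=-39.1756
(2,0): Delta=-1.0000 Bond=105.2284
(2,1): Delta=0.1211 Bond=18.3496
(2,2): Delta=0.8747 Bond=-78.5155
(3,0): Delta=-1.0000 Bond=124.1695
(3,1): Delta=-1.0000 Bond=124.1695
(3,2): Delta=0.4590 Bond=-29.6060
(3,3): Delta=1.0000 Bond=-124.1695
V0=39.7761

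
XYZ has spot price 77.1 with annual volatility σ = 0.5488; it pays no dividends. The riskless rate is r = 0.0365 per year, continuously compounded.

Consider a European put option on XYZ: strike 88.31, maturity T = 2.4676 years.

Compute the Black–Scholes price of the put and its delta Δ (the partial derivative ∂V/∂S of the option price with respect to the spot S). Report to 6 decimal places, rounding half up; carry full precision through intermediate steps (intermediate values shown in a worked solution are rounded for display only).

σ√T = 0.5488·√2.4676 = 0.862088
d₁ = (ln(S/K) + (r+σ²/2)T) / (σ√T) = (ln(77.1/88.31) + (0.0365+0.5488²/2)·2.4676) / 0.862088 = (-0.135750 + 0.461665) / 0.862088 = 0.378053
d₂ = d₁ − σ√T = 0.378053 − 0.862088 = -0.484035
e^{−rT} = 0.913870
N(−d₁) = 0.352696,  N(−d₂) = 0.685819
Put price V = K·e^{−rT}·N(−d₂) − S·N(−d₁) = 55.348244 − 27.192828 = 28.155416
Δ = −N(−d₁) = -0.352696

price = 28.155416
Δ = -0.352696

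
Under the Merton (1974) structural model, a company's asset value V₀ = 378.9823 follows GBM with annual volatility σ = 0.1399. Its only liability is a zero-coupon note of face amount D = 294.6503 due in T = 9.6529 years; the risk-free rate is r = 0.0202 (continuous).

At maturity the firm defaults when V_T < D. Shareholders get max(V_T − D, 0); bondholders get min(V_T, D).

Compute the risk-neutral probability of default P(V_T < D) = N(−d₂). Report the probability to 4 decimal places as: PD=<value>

PD=0.2089

Equity is a call on the firm's assets struck at D = 294.6503:
d₁ = [ln(V₀/D) + (r + σ²/2)T] / (σ√T)
   = [ln(378.9823/294.6503) + (0.0202 + 0.5·0.1399²)·9.6529] / (0.1399·√9.6529)
   = [0.251700 + 0.289452] / 0.434657 = 1.245010
d₂ = d₁ − σ√T = 1.245010 − 0.434657 = 0.810353
risk-neutral PD = N(−d₂) = N(-0.810353) = 0.208869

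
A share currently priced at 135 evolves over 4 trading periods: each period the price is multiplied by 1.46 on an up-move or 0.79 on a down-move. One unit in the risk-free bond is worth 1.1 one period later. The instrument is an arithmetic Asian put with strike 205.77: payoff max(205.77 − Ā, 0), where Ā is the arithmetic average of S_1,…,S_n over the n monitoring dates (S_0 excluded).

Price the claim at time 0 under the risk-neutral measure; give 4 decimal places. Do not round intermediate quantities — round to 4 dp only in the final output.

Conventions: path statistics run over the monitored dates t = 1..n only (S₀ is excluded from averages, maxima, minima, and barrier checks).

No-arbitrage gives p* = (R−d)/(u−d) = 0.4627: enumerate every path, weight its payoff by its p*-probability, and discount by R^4.
Enumerate all 2^4 = 16 price paths (U = up ×1.46, D = down ×0.79); each path with k up-moves has probability p*^k·(1−p*)^(4−k).
DDDD: Ā=77.5116, payoff=128.2584, prob=0.083351
UDDD: Ā=143.2493, payoff=62.5207, prob=0.071774
DUDD: Ā=120.6368, payoff=85.1332, prob=0.071774
UUDD: Ā=222.9490, payoff=0.0000, prob=0.061806
DDUD: Ā=102.7729, payoff=102.9971, prob=0.071774
UDUD: Ā=189.9347, payoff=15.8353, prob=0.061806
DUUD: Ā=167.3222, payoff=38.4478, prob=0.061806
UUUD: Ā=309.2284, payoff=0.0000, prob=0.053222
DDDU: Ā=88.6604, payoff=117.1096, prob=0.071774
UDDU: Ā=163.8535, payoff=41.9165, prob=0.061806
DUDU: Ā=141.2410, payoff=64.5290, prob=0.061806
UUDU: Ā=261.0276, payoff=0.0000, prob=0.053222
DDUU: Ā=123.3771, payoff=82.3929, prob=0.061806
UDUU: Ā=228.0134, payoff=0.0000, prob=0.053222
DUUU: Ā=205.4009, payoff=0.3691, prob=0.053222
UUUU: Ā=379.6016, payoff=0.0000, prob=0.045830
Price = Σ prob·payoff / R^4 = 52.132253 / 1.464100 = 35.6070

price = 35.6070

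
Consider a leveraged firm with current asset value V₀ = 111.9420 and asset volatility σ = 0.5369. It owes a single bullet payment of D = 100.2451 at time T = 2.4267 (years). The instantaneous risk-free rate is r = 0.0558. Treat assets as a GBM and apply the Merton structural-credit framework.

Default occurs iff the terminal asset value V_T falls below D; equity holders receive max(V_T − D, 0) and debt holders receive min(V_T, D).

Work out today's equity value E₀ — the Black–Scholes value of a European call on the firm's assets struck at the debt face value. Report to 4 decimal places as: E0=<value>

Equity is a call on the firm's assets struck at D = 100.2451:
d₁ = [ln(V₀/D) + (r + σ²/2)T] / (σ√T)
   = [ln(111.9420/100.2451) + (0.0558 + 0.5·0.5369²)·2.4267] / (0.5369·√2.4267)
   = [0.110363 + 0.485172] / 0.836376 = 0.712042
d₂ = d₁ − σ√T = 0.712042 − 0.836376 = -0.124334
N(d₁) = 0.761781,  N(d₂) = 0.450526,  e^(−rT) = 0.873358
E₀ = V₀·N(d₁) − D·e^(−rT)·N(d₂)
   = 111.9420·0.761781 − 100.2451·0.873358·0.450526 = 45.831806

E0=45.8318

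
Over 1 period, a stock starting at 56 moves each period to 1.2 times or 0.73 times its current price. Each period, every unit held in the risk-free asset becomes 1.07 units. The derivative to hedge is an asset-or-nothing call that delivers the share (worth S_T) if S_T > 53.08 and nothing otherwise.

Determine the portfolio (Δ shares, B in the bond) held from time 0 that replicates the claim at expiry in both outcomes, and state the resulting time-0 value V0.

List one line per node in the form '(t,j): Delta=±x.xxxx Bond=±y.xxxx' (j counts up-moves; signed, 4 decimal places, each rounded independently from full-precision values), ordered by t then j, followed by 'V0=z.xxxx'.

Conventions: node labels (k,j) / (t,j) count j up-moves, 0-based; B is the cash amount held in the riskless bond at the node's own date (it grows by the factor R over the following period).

(0,0): Delta=2.5532 Bond=-97.5462
V0=45.4325

Risk-neutral probability p* = (R−d)/(u−d) = (1.07−0.73)/(1.2−0.73) = 0.7234.
Payoffs at expiry: V(1,0)=0.0000, V(1,1)=67.2000
  t=0,j=0: stock 56.0000 → up 67.2000 (V=67.2000), down 40.8800 (V=0.0000). Price 45.4325; hedge Δ=2.5532, bond B=-97.5462.
As a check, the time-0 holding Δ(0,0)·S0 + B(0,0) comes to 45.4325 — exactly V0.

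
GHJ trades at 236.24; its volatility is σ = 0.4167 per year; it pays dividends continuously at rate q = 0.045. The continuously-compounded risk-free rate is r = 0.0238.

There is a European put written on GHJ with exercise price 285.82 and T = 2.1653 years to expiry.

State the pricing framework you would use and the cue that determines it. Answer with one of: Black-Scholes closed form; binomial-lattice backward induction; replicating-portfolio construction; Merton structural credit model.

Key observation: with GHJ following a GBM at constant σ and r, the European put struck at 285.82 prices in closed form — nothing here needs a stepwise model or a balance sheet.

framework: Black-Scholes closed form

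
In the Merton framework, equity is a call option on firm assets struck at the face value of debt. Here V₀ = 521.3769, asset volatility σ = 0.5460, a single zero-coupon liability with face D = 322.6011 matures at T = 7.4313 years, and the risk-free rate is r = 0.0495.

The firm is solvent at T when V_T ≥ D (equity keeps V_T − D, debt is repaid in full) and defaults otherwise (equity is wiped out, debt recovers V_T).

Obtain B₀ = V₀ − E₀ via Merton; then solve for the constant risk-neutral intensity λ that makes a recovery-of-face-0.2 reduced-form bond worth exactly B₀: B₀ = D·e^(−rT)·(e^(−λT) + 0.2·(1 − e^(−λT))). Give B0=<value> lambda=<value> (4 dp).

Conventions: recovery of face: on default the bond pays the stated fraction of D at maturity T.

B0=145.4255 lambda=0.0771

Equity is a call on the firm's assets struck at D = 322.6011:
d₁ = [ln(V₀/D) + (r + σ²/2)T] / (σ√T)
   = [ln(521.3769/322.6011) + (0.0495 + 0.5·0.5460²)·7.4313] / (0.5460·√7.4313)
   = [0.480057 + 1.475544] / 1.488418 = 1.313878
d₂ = d₁ − σ√T = 1.313878 − 1.488418 = -0.174540
N(d₁) = 0.905556,  N(d₂) = 0.430720,  e^(−rT) = 0.692221
E₀ = V₀·N(d₁) − D·e^(−rT)·N(d₂)
   = 521.3769·0.905556 − 322.6011·0.692221·0.430720 = 375.951400
B₀ = V₀ − E₀ = 521.3769 − 375.951400 = 145.425500
e^(−λT) = (B₀·e^(rT)/D − 0.2)/(1 − 0.2) = (145.4255·1.444624/322.6011 − 0.2)/0.8 = 0.56402863
λ = −ln(0.56402863)/7.4313 = 0.077059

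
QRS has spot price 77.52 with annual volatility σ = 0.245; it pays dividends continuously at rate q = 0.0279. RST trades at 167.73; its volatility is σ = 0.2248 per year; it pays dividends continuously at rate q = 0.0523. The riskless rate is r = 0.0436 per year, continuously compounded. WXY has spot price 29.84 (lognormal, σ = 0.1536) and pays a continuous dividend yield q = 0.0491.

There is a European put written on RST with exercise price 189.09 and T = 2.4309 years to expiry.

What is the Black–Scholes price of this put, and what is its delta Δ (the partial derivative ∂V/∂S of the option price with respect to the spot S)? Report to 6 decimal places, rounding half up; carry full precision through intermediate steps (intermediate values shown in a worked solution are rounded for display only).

σ√T = 0.2248·√2.4309 = 0.350493
d₁ = (ln(S/K) + (r−q+σ²/2)T) / (σ√T) = (ln(167.73/189.09) + (0.0436−0.0523+0.2248²/2)·2.4309) / 0.350493 = (-0.119868 + 0.040274) / 0.350493 = -0.227090
d₂ = d₁ − σ√T = -0.227090 − 0.350493 = -0.577583
e^{−rT} = 0.899436
e^{−qT} = 0.880614
N(−d₁) = 0.589823,  N(−d₂) = 0.718227
Put price V = K·e^{−rT}·N(−d₂) − S·e^{−qT}·N(−d₁) = 122.152062 − 87.120039 = 35.032024
Δ = −e^{−qT}·N(−d₁) = -0.519406

price = 35.032024
Δ = -0.519406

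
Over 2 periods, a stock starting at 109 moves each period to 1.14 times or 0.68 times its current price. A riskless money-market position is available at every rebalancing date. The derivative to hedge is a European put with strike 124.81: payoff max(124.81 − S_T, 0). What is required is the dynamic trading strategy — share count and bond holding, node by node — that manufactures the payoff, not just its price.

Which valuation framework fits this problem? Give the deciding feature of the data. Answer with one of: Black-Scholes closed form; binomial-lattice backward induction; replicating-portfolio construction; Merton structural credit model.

framework: replicating-portfolio construction

Key observation: the task asks for the hedge itself — share and bond holdings at every node of the 2-period tree on spot 109 with factors 1.14/0.68 — which is exactly what the replicating-portfolio construction produces.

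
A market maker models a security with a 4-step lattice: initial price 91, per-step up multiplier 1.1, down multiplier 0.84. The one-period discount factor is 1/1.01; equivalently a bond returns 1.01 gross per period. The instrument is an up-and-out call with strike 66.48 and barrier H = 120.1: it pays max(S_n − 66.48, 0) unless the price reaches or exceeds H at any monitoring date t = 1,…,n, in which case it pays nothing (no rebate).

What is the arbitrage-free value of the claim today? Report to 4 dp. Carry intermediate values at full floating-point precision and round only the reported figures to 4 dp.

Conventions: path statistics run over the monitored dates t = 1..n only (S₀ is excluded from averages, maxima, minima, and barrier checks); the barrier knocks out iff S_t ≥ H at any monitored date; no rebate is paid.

No-arbitrage gives p* = (R−d)/(u−d) = 0.6538: enumerate every path, weight its payoff by its p*-probability, and discount by R^4.
Enumerate all 2^4 = 16 price paths (U = up ×1.1, D = down ×0.84); each path with k up-moves has probability p*^k·(1−p*)^(4−k).
DDDD: M=76.4400, payoff=0.0000, prob=0.014357
UDDD: M=100.1000, payoff=0.0000, prob=0.027120
DUDD: M=84.0840, payoff=0.0000, prob=0.027120
UUDD: M=110.1100, payoff=11.2136, prob=0.051226
DDUD: M=76.4400, payoff=0.0000, prob=0.027120
UDUD: M=100.1000, payoff=11.2136, prob=0.051226
DUUD: M=92.4924, payoff=11.2136, prob=0.051226
UUUD: M=121.1210, payoff=0.0000, prob=0.096760
DDDU: M=76.4400, payoff=0.0000, prob=0.027120
UDDU: M=100.1000, payoff=11.2136, prob=0.051226
DUDU: M=84.0840, payoff=11.2136, prob=0.051226
UUDU: M=110.1100, payoff=35.2616, prob=0.096760
DDUU: M=77.6936, payoff=11.2136, prob=0.051226
UDUU: M=101.7416, payoff=35.2616, prob=0.096760
DUUU: M=101.7416, payoff=35.2616, prob=0.096760
UUUU: M=133.2331, payoff=0.0000, prob=0.182769
Price = Σ prob·payoff / R^4 = 13.682314 / 1.040604 = 13.1484

price = 13.1484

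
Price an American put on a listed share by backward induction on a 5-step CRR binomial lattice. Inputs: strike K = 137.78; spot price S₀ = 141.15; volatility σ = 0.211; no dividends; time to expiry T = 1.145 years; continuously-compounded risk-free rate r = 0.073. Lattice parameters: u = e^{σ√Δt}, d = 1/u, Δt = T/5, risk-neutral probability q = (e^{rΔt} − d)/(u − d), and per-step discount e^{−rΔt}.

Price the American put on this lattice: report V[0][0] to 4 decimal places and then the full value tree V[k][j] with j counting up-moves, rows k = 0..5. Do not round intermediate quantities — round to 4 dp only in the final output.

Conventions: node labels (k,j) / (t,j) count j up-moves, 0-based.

Δt=0.22900, u=1.10625, d=0.90396, q=0.55811, disc=e^(-rΔt)=0.98342
k=5 terminal: V=max(K-S,0) → 52.5832 33.5179 10.1863 0.0000 0.0000 0.0000
k=4: j=0 S=94.2486 intr=43.5314 cont=41.2473 V=43.5314[EX]; j=1 S=115.3394 intr=22.4406 cont=20.1564 V=22.4406[EX]; j=2 S=141.1500 intr=0.0000 cont=4.4266 V=4.4266[hold]; j=3 S=172.7364 intr=0.0000 cont=0.0000 V=0.0000[hold]; j=4 S=211.3912 intr=0.0000 cont=0.0000 V=0.0000[hold]
k=3: j=0 S=104.2621 intr=33.5179 cont=31.2338 V=33.5179[EX]; j=1 S=127.5937 intr=10.1863 cont=12.1814 V=12.1814[hold]; j=2 S=156.1465 intr=0.0000 cont=1.9236 V=1.9236[hold]; j=3 S=191.0889 intr=0.0000 cont=0.0000 V=0.0000[hold]
k=2: j=0 S=115.3394 intr=22.4406 cont=21.2515 V=22.4406[EX]; j=1 S=141.1500 intr=0.0000 cont=6.3493 V=6.3493[hold]; j=2 S=172.7364 intr=0.0000 cont=0.8359 V=0.8359[hold]
k=1: j=0 S=127.5937 intr=10.1863 cont=13.2367 V=13.2367[hold]; j=1 S=156.1465 intr=0.0000 cont=3.2180 V=3.2180[hold]
k=0: j=0 S=141.1500 intr=0.0000 cont=7.5184 V=7.5184[hold]

price = 7.5184
tree:
7.5184
13.2367 3.2180
22.4406 6.3493 0.8359
33.5179 12.1814 1.9236 0.0000
43.5314 22.4406 4.4266 0.0000 0.0000
52.5832 33.5179 10.1863 0.0000 0.0000 0.0000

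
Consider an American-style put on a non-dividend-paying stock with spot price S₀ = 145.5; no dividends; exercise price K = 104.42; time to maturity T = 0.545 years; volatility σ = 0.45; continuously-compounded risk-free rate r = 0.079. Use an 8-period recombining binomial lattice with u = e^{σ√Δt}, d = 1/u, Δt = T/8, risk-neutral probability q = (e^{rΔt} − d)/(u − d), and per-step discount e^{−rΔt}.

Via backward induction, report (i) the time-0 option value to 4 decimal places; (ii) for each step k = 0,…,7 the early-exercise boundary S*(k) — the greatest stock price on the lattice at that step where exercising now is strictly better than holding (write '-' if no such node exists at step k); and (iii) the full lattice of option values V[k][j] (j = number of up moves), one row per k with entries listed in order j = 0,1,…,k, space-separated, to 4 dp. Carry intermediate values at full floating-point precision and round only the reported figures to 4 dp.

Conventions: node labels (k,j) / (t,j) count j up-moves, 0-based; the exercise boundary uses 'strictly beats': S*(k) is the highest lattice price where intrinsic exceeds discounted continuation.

Δt=0.06813  u=1.12463  d=0.88918  q=0.49359  discount=0.99463
step 8 (expiry): payoffs max(K−S,0) = 47.5625 32.5071 13.4652 0.0000 0.0000 0.0000 0.0000 0.0000 0.0000
step 7: (k=7,j=0): S=63.9436, K−S=40.4764, hold=39.9159 ⇒ V=40.4764 exercise | (k=7,j=1): S=80.8753, K−S=23.5447, hold=22.9842 ⇒ V=23.5447 exercise | (k=7,j=2): S=102.2904, K−S=2.1296, hold=6.7823 ⇒ V=6.7823 continue | (k=7,j=3): S=129.3760, K−S=0.0000, hold=0.0000 ⇒ V=0.0000 continue | (k=7,j=4): S=163.6336, K−S=0.0000, hold=0.0000 ⇒ V=0.0000 continue | (k=7,j=5): S=206.9623, K−S=0.0000, hold=0.0000 ⇒ V=0.0000 continue | (k=7,j=6): S=261.7640, K−S=0.0000, hold=0.0000 ⇒ V=0.0000 continue | (k=7,j=7): S=331.0768, K−S=0.0000, hold=0.0000 ⇒ V=0.0000 continue  boundary S*=80.8753
step 6: (k=6,j=0): S=71.9129, K−S=32.5071, hold=31.9467 ⇒ V=32.5071 exercise | (k=6,j=1): S=90.9548, K−S=13.4652, hold=15.1890 ⇒ V=15.1890 continue | (k=6,j=2): S=115.0388, K−S=0.0000, hold=3.4162 ⇒ V=3.4162 continue | (k=6,j=3): S=145.5000, K−S=0.0000, hold=0.0000 ⇒ V=0.0000 continue | (k=6,j=4): S=184.0271, K−S=0.0000, hold=0.0000 ⇒ V=0.0000 continue | (k=6,j=5): S=232.7558, K−S=0.0000, hold=0.0000 ⇒ V=0.0000 continue | (k=6,j=6): S=294.3875, K−S=0.0000, hold=0.0000 ⇒ V=0.0000 continue  boundary S*=71.9129
step 5: (k=5,j=0): S=80.8753, K−S=23.5447, hold=23.8305 ⇒ V=23.8305 continue | (k=5,j=1): S=102.2904, K−S=2.1296, hold=9.3277 ⇒ V=9.3277 continue | (k=5,j=2): S=129.3760, K−S=0.0000, hold=1.7207 ⇒ V=1.7207 continue | (k=5,j=3): S=163.6336, K−S=0.0000, hold=0.0000 ⇒ V=0.0000 continue | (k=5,j=4): S=206.9623, K−S=0.0000, hold=0.0000 ⇒ V=0.0000 continue | (k=5,j=5): S=261.7640, K−S=0.0000, hold=0.0000 ⇒ V=0.0000 continue  boundary S*=-
step 4: (k=4,j=0): S=90.9548, K−S=13.4652, hold=16.5826 ⇒ V=16.5826 continue | (k=4,j=1): S=115.0388, K−S=0.0000, hold=5.5431 ⇒ V=5.5431 continue | (k=4,j=2): S=145.5000, K−S=0.0000, hold=0.8667 ⇒ V=0.8667 continue | (k=4,j=3): S=184.0271, K−S=0.0000, hold=0.0000 ⇒ V=0.0000 continue | (k=4,j=4): S=232.7558, K−S=0.0000, hold=0.0000 ⇒ V=0.0000 continue  boundary S*=-
step 3: (k=3,j=0): S=102.2904, K−S=2.1296, hold=11.0738 ⇒ V=11.0738 continue | (k=3,j=1): S=129.3760, K−S=0.0000, hold=3.2175 ⇒ V=3.2175 continue | (k=3,j=2): S=163.6336, K−S=0.0000, hold=0.4366 ⇒ V=0.4366 continue | (k=3,j=3): S=206.9623, K−S=0.0000, hold=0.0000 ⇒ V=0.0000 continue  boundary S*=-
step 2: (k=2,j=0): S=115.0388, K−S=0.0000, hold=7.1574 ⇒ V=7.1574 continue | (k=2,j=1): S=145.5000, K−S=0.0000, hold=1.8350 ⇒ V=1.8350 continue | (k=2,j=2): S=184.0271, K−S=0.0000, hold=0.2199 ⇒ V=0.2199 continue  boundary S*=-
step 1: (k=1,j=0): S=129.3760, K−S=0.0000, hold=4.5060 ⇒ V=4.5060 continue | (k=1,j=1): S=163.6336, K−S=0.0000, hold=1.0322 ⇒ V=1.0322 continue  boundary S*=-
step 0: (k=0,j=0): S=145.5000, K−S=0.0000, hold=2.7764 ⇒ V=2.7764 continue  boundary S*=-

price = 2.7764
boundary = - - - - - - 71.9129 80.8753
tree:
2.7764
4.5060 1.0322
7.1574 1.8350 0.2199
11.0738 3.2175 0.4366 0.0000
16.5826 5.5431 0.8667 0.0000 0.0000
23.8305 9.3277 1.7207 0.0000 0.0000 0.0000
32.5071 15.1890 3.4162 0.0000 0.0000 0.0000 0.0000
40.4764 23.5447 6.7823 0.0000 0.0000 0.0000 0.0000 0.0000
47.5625 32.5071 13.4652 0.0000 0.0000 0.0000 0.0000 0.0000 0.0000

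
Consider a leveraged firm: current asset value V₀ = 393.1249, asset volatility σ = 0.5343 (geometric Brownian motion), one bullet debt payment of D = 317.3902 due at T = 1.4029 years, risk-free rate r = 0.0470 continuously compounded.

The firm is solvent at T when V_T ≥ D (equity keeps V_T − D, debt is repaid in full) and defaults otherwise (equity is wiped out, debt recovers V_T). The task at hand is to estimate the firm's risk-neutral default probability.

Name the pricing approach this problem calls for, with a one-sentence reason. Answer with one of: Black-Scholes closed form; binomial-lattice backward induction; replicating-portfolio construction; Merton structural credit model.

framework: Merton structural credit model

Key observation: assets follow a GBM and default happens iff V_T < 317.3902; valuing claims on that split (equity as a call, risky debt as the residual) is the structural model's definition.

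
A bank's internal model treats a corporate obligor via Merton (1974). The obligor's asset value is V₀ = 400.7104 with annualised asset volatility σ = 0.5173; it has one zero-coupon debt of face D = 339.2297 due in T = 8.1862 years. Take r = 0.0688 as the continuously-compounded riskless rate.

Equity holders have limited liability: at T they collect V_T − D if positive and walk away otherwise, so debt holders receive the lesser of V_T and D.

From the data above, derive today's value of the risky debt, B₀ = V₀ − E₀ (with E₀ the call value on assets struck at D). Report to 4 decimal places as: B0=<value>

With assets at 400.7104 and a single debt payment of 339.2297 at 8.1862 years:
d₁ = [ln(V₀/D) + (r + σ²/2)T] / (σ√T)
   = [ln(400.7104/339.2297) + (0.0688 + 0.5·0.5173²)·8.1862] / (0.5173·√8.1862)
   = [0.166562 + 1.658521] / 1.480075 = 1.233102
d₂ = d₁ − σ√T = 1.233102 − 1.480075 = -0.246973
N(d₁) = 0.891231,  N(d₂) = 0.402465,  e^(−rT) = 0.569378
E₀ = V₀·N(d₁) − D·e^(−rT)·N(d₂)
   = 400.7104·0.891231 − 339.2297·0.569378·0.402465 = 279.389556
B₀ = V₀ − E₀ = 400.7104 − 279.389556 = 121.320844

B0=121.3208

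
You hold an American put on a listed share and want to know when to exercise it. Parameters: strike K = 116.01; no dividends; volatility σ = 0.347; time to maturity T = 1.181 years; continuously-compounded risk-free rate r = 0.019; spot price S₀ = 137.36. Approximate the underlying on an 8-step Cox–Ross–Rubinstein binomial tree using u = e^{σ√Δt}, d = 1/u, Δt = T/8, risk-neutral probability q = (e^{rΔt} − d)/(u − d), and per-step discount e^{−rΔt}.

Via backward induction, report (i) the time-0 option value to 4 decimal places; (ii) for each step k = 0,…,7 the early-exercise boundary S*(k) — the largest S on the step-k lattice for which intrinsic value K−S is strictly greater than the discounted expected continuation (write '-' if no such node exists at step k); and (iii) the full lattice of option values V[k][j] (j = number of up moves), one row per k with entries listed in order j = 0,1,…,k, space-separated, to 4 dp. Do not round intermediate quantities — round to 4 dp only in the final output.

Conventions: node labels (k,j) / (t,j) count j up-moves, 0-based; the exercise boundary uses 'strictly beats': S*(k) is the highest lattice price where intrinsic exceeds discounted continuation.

price = 9.6957
boundary = - - - - - 70.5261 80.5846 92.0776
tree:
9.6957
14.0623 4.9692
19.8657 7.7877 1.9110
27.2084 11.9388 3.2860 0.4158
35.9322 17.8120 5.5752 0.7977 0.0000
45.4839 25.6801 9.2977 1.5301 0.0000 0.0000
54.2868 35.4254 15.1557 2.9352 0.0000 0.0000 0.0000
61.9911 45.4839 23.9324 5.6303 0.0000 0.0000 0.0000 0.0000
68.7336 54.2868 35.4254 10.8002 0.0000 0.0000 0.0000 0.0000 0.0000

params: Δt=0.14763 u=1.14262 d=0.87518 q=0.47722 e^(-rΔt)=0.99720
t_8 payoffs: 68.7336 54.2868 35.4254 10.8002 0.0000 0.0000 0.0000 0.0000 0.0000
t_7: node(7,0) S=54.0189 payoff=61.9911 vs cont=61.6661 → 61.9911 [stop]  node(7,1) S=70.5261 payoff=45.4839 vs cont=45.1589 → 45.4839 [stop]  node(7,2) S=92.0776 payoff=23.9324 vs cont=23.6074 → 23.9324 [stop]  node(7,3) S=120.2149 payoff=0.0000 vs cont=5.6303 → 5.6303 [wait]  node(7,4) S=156.9504 payoff=0.0000 vs cont=0.0000 → 0.0000 [wait]  node(7,5) S=204.9115 payoff=0.0000 vs cont=0.0000 → 0.0000 [wait]  node(7,6) S=267.5287 payoff=0.0000 vs cont=0.0000 → 0.0000 [wait]  node(7,7) S=349.2806 payoff=0.0000 vs cont=0.0000 → 0.0000 [wait]  ⇒ S*(7)=92.0776
t_6: node(6,0) S=61.7232 payoff=54.2868 vs cont=53.9619 → 54.2868 [stop]  node(6,1) S=80.5846 payoff=35.4254 vs cont=35.1004 → 35.4254 [stop]  node(6,2) S=105.2098 payoff=10.8002 vs cont=15.1557 → 15.1557 [wait]  node(6,3) S=137.3600 payoff=0.0000 vs cont=2.9352 → 2.9352 [wait]  node(6,4) S=179.3347 payoff=0.0000 vs cont=0.0000 → 0.0000 [wait]  node(6,5) S=234.1361 payoff=0.0000 vs cont=0.0000 → 0.0000 [wait]  node(6,6) S=305.6838 payoff=0.0000 vs cont=0.0000 → 0.0000 [wait]  ⇒ S*(6)=80.5846
t_5: node(5,0) S=70.5261 payoff=45.4839 vs cont=45.1589 → 45.4839 [stop]  node(5,1) S=92.0776 payoff=23.9324 vs cont=25.6801 → 25.6801 [wait]  node(5,2) S=120.2149 payoff=0.0000 vs cont=9.2977 → 9.2977 [wait]  node(5,3) S=156.9504 payoff=0.0000 vs cont=1.5301 → 1.5301 [wait]  node(5,4) S=204.9115 payoff=0.0000 vs cont=0.0000 → 0.0000 [wait]  node(5,5) S=267.5287 payoff=0.0000 vs cont=0.0000 → 0.0000 [wait]  ⇒ S*(5)=70.5261
t_4: node(4,0) S=80.5846 payoff=35.4254 vs cont=35.9322 → 35.9322 [wait]  node(4,1) S=105.2098 payoff=10.8002 vs cont=17.8120 → 17.8120 [wait]  node(4,2) S=137.3600 payoff=0.0000 vs cont=5.5752 → 5.5752 [wait]  node(4,3) S=179.3347 payoff=0.0000 vs cont=0.7977 → 0.7977 [wait]  node(4,4) S=234.1361 payoff=0.0000 vs cont=0.0000 → 0.0000 [wait]  ⇒ S*(4)=-
t_3: node(3,0) S=92.0776 payoff=23.9324 vs cont=27.2084 → 27.2084 [wait]  node(3,1) S=120.2149 payoff=0.0000 vs cont=11.9388 → 11.9388 [wait]  node(3,2) S=156.9504 payoff=0.0000 vs cont=3.2860 → 3.2860 [wait]  node(3,3) S=204.9115 payoff=0.0000 vs cont=0.4158 → 0.4158 [wait]  ⇒ S*(3)=-
t_2: node(2,0) S=105.2098 payoff=10.8002 vs cont=19.8657 → 19.8657 [wait]  node(2,1) S=137.3600 payoff=0.0000 vs cont=7.7877 → 7.7877 [wait]  node(2,2) S=179.3347 payoff=0.0000 vs cont=1.9110 → 1.9110 [wait]  ⇒ S*(2)=-
t_1: node(1,0) S=120.2149 payoff=0.0000 vs cont=14.0623 → 14.0623 [wait]  node(1,1) S=156.9504 payoff=0.0000 vs cont=4.9692 → 4.9692 [wait]  ⇒ S*(1)=-
t_0: node(0,0) S=137.3600 payoff=0.0000 vs cont=9.6957 → 9.6957 [wait]  ⇒ S*(0)=-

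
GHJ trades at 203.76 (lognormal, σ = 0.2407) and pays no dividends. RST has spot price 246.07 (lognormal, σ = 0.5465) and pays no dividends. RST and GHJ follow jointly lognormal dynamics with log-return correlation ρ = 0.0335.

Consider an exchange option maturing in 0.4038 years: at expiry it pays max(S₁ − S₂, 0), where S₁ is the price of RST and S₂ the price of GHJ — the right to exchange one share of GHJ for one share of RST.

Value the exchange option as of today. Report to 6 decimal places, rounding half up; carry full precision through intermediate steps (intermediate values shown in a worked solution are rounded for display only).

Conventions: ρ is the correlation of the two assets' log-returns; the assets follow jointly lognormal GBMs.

σ_eff = √(σ₁² + σ₂² − 2ρσ₁σ₂) = √(0.5465² + 0.2407² − 2·0.0335·0.5465·0.2407) = 0.589733
d₁ = (ln(S₁/S₂) + (q₂ − q₁ + σ_eff²/2)T) / (σ_eff√T) = (ln(246.07/203.76) + (0.0 − 0.0 + 0.173893)·0.4038) / 0.374748 = 0.690841
d₂ = d₁ − σ_eff√T = 0.690841 − 0.374748 = 0.316094
N(d₁) = 0.755167,  N(d₂) = 0.624034
V = S₁·e^{−q₁T}·N(d₁) − S₂·e^{−q₂T}·N(d₂) = 185.824030 − 127.153231 = 58.670800
Key observation: the rate r is irrelevant here: denominating values in GHJ turns the exchange into a ratio option on S₁/S₂, and discounting at r drops out.

exchange price = 58.670800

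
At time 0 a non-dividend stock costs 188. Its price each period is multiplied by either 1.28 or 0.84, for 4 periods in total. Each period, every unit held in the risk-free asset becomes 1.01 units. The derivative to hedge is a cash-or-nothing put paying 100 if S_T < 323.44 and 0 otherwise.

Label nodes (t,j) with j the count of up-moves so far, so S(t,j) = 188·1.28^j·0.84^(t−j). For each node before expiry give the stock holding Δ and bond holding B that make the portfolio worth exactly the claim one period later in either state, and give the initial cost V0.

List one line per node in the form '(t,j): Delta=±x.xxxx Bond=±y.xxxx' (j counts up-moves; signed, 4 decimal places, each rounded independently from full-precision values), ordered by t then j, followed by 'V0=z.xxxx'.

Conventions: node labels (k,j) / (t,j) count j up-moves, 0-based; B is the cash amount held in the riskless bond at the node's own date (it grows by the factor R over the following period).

(0,0): Delta=-0.3224 Bond=140.9713
(1,0): Delta=-0.2106 Bond=124.7192
(1,1): Delta=-0.4390 Bond=170.4321
(2,0): Delta=0.0000 Bond=98.0296
(2,1): Delta=-0.4301 Bond=170.3366
(2,2): Delta=-0.4483 Bond=174.9950
(3,0): Delta=0.0000 Bond=99.0099
(3,1): Delta=0.0000 Bond=99.0099
(3,2): Delta=-0.8784 Bond=288.0288
(3,3): Delta=0.0000 Bond=0.0000
V0=80.3524

No-arbitrage ⇒ martingale measure with p* = (R−d)/(u−d) = 0.3864.
Expiry values: V(4,0)=100.0000, V(4,1)=100.0000, V(4,2)=100.0000, V(4,3)=0.0000, V(4,4)=0.0000
  t=3,j=0: stock 111.4284 → up 142.6283 (V=100.0000), down 93.5998 (V=100.0000). Price 99.0099; hedge Δ=0.0000, bond B=99.0099.
  t=3,j=1: stock 169.7956 → up 217.3383 (V=100.0000), down 142.6283 (V=100.0000). Price 99.0099; hedge Δ=0.0000, bond B=99.0099.
  t=3,j=2: stock 258.7361 → up 331.1822 (V=0.0000), down 217.3383 (V=100.0000). Price 60.7561; hedge Δ=-0.8784, bond B=288.0288.
  t=3,j=3: stock 394.2646 → up 504.6587 (V=0.0000), down 331.1822 (V=0.0000). Price 0.0000; hedge Δ=0.0000, bond B=0.0000.
  t=2,j=0: stock 132.6528 → up 169.7956 (V=99.0099), down 111.4284 (V=99.0099). Price 98.0296; hedge Δ=0.0000, bond B=98.0296.
  t=2,j=1: stock 202.1376 → up 258.7361 (V=60.7561), down 169.7956 (V=99.0099). Price 83.3961; hedge Δ=-0.4301, bond B=170.3366.
  t=2,j=2: stock 308.0192 → up 394.2646 (V=0.0000), down 258.7361 (V=60.7561). Price 36.9130; hedge Δ=-0.4483, bond B=174.9950.
  t=1,j=0: stock 157.9200 → up 202.1376 (V=83.3961), down 132.6528 (V=98.0296). Price 91.4611; hedge Δ=-0.2106, bond B=124.7192.
  t=1,j=1: stock 240.6400 → up 308.0192 (V=36.9130), down 202.1376 (V=83.3961). Price 64.7888; hedge Δ=-0.4390, bond B=170.4321.
  t=0,j=0: stock 188.0000 → up 240.6400 (V=64.7888), down 157.9200 (V=91.4611). Price 80.3524; hedge Δ=-0.3224, bond B=140.9713.
Check: Δ(0,0)·S0 + B(0,0) = 80.3524 = V0.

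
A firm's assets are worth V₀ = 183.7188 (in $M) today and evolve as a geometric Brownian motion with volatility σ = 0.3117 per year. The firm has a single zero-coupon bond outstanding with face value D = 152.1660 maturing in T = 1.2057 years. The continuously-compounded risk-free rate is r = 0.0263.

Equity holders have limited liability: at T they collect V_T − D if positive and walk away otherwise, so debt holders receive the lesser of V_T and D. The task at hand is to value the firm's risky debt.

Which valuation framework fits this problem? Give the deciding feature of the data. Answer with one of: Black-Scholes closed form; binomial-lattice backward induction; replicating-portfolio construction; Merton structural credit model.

Key observation: the question is about default risk generated by asset-value dynamics against a debt face of 152.1660 — the structural framework prices exactly that.

framework: Merton structural credit model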